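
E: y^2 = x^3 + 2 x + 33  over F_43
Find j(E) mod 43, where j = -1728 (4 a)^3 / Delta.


Delta = -16(4 a^3 + 27 b^2) mod 43 = 19
-1728 * (4 a)^3 = -1728 * (4*2)^3 mod 43 = 32
j = 32 * 19^(-1) mod 43 = 13

j = 13 (mod 43)


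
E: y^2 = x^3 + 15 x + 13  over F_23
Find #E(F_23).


For each x in F_23, count y with y^2 = x^3 + 15 x + 13 mod 23:
  x = 0: RHS = 13, y in [6, 17]  -> 2 point(s)
  x = 1: RHS = 6, y in [11, 12]  -> 2 point(s)
  x = 3: RHS = 16, y in [4, 19]  -> 2 point(s)
  x = 5: RHS = 6, y in [11, 12]  -> 2 point(s)
  x = 7: RHS = 1, y in [1, 22]  -> 2 point(s)
  x = 8: RHS = 1, y in [1, 22]  -> 2 point(s)
  x = 9: RHS = 3, y in [7, 16]  -> 2 point(s)
  x = 10: RHS = 13, y in [6, 17]  -> 2 point(s)
  x = 12: RHS = 12, y in [9, 14]  -> 2 point(s)
  x = 13: RHS = 13, y in [6, 17]  -> 2 point(s)
  x = 14: RHS = 0, y in [0]  -> 1 point(s)
  x = 15: RHS = 2, y in [5, 18]  -> 2 point(s)
  x = 16: RHS = 2, y in [5, 18]  -> 2 point(s)
  x = 17: RHS = 6, y in [11, 12]  -> 2 point(s)
  x = 19: RHS = 4, y in [2, 21]  -> 2 point(s)
Affine points: 29. Add the point at infinity: total = 30.

#E(F_23) = 30


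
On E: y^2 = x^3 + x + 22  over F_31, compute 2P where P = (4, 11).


k = 2 = 10_2 (binary, LSB first: 01)
Double-and-add from P = (4, 11):
  bit 0 = 0: acc unchanged = O
  bit 1 = 1: acc = O + (27, 4) = (27, 4)

2P = (27, 4)


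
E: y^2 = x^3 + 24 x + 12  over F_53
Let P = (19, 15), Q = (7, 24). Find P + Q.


P != Q, so use the chord formula.
s = (y2 - y1) / (x2 - x1) = (9) / (41) mod 53 = 39
x3 = s^2 - x1 - x2 mod 53 = 39^2 - 19 - 7 = 11
y3 = s (x1 - x3) - y1 mod 53 = 39 * (19 - 11) - 15 = 32

P + Q = (11, 32)


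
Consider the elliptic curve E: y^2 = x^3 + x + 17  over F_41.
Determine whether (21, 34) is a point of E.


Check whether y^2 = x^3 + 1 x + 17 (mod 41) for (x, y) = (21, 34).
LHS: y^2 = 34^2 mod 41 = 8
RHS: x^3 + 1 x + 17 = 21^3 + 1*21 + 17 mod 41 = 33
LHS != RHS

No, not on the curve


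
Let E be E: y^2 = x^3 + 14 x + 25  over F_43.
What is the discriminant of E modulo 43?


4 a^3 + 27 b^2 = 4*14^3 + 27*25^2 = 10976 + 16875 = 27851
Delta = -16 * (27851) = -445616
Delta mod 43 = 36

Delta = 36 (mod 43)


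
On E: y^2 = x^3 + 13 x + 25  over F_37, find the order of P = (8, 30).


Compute successive multiples of P until we hit O:
  1P = (8, 30)
  2P = (17, 4)
  3P = (24, 8)
  4P = (4, 20)
  5P = (22, 9)
  6P = (0, 32)
  7P = (36, 14)
  8P = (19, 8)
  ... (continuing to 36P)
  36P = O

ord(P) = 36


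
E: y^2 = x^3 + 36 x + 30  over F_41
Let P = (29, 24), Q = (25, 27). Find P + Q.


P != Q, so use the chord formula.
s = (y2 - y1) / (x2 - x1) = (3) / (37) mod 41 = 30
x3 = s^2 - x1 - x2 mod 41 = 30^2 - 29 - 25 = 26
y3 = s (x1 - x3) - y1 mod 41 = 30 * (29 - 26) - 24 = 25

P + Q = (26, 25)


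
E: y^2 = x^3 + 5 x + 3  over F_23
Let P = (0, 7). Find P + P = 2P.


Doubling: s = (3 x1^2 + a) / (2 y1)
s = (3*0^2 + 5) / (2*7) mod 23 = 2
x3 = s^2 - 2 x1 mod 23 = 2^2 - 2*0 = 4
y3 = s (x1 - x3) - y1 mod 23 = 2 * (0 - 4) - 7 = 8

2P = (4, 8)


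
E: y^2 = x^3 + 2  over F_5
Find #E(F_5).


For each x in F_5, count y with y^2 = x^3 + 0 x + 2 mod 5:
  x = 2: RHS = 0, y in [0]  -> 1 point(s)
  x = 3: RHS = 4, y in [2, 3]  -> 2 point(s)
  x = 4: RHS = 1, y in [1, 4]  -> 2 point(s)
Affine points: 5. Add the point at infinity: total = 6.

#E(F_5) = 6


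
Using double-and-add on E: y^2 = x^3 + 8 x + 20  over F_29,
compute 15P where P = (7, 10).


k = 15 = 1111_2 (binary, LSB first: 1111)
Double-and-add from P = (7, 10):
  bit 0 = 1: acc = O + (7, 10) = (7, 10)
  bit 1 = 1: acc = (7, 10) + (8, 4) = (21, 16)
  bit 2 = 1: acc = (21, 16) + (0, 22) = (14, 11)
  bit 3 = 1: acc = (14, 11) + (24, 0) = (7, 19)

15P = (7, 19)


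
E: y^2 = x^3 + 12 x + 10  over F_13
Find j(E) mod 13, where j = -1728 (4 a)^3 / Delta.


Delta = -16(4 a^3 + 27 b^2) mod 13 = 11
-1728 * (4 a)^3 = -1728 * (4*12)^3 mod 13 = 1
j = 1 * 11^(-1) mod 13 = 6

j = 6 (mod 13)


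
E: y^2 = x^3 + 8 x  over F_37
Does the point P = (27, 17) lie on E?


Check whether y^2 = x^3 + 8 x + 0 (mod 37) for (x, y) = (27, 17).
LHS: y^2 = 17^2 mod 37 = 30
RHS: x^3 + 8 x + 0 = 27^3 + 8*27 + 0 mod 37 = 30
LHS = RHS

Yes, on the curve


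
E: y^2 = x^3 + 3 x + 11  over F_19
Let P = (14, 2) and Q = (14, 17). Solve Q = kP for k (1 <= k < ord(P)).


Enumerate multiples of P until we hit Q = (14, 17):
  1P = (14, 2)
  2P = (15, 7)
  3P = (15, 12)
  4P = (14, 17)
Match found at i = 4.

k = 4


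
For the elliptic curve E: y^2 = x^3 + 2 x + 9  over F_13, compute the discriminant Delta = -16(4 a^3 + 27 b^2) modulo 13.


4 a^3 + 27 b^2 = 4*2^3 + 27*9^2 = 32 + 2187 = 2219
Delta = -16 * (2219) = -35504
Delta mod 13 = 12

Delta = 12 (mod 13)


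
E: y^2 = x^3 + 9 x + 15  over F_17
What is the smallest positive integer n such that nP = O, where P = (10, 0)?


Compute successive multiples of P until we hit O:
  1P = (10, 0)
  2P = O

ord(P) = 2


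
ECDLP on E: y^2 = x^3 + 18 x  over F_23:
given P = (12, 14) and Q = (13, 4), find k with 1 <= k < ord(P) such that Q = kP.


Enumerate multiples of P until we hit Q = (13, 4):
  1P = (12, 14)
  2P = (3, 14)
  3P = (8, 9)
  4P = (6, 5)
  5P = (13, 19)
  6P = (0, 0)
  7P = (13, 4)
Match found at i = 7.

k = 7


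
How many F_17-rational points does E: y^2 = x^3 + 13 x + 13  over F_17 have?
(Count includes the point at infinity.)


For each x in F_17, count y with y^2 = x^3 + 13 x + 13 mod 17:
  x = 0: RHS = 13, y in [8, 9]  -> 2 point(s)
  x = 2: RHS = 13, y in [8, 9]  -> 2 point(s)
  x = 5: RHS = 16, y in [4, 13]  -> 2 point(s)
  x = 6: RHS = 1, y in [1, 16]  -> 2 point(s)
  x = 8: RHS = 0, y in [0]  -> 1 point(s)
  x = 9: RHS = 9, y in [3, 14]  -> 2 point(s)
  x = 10: RHS = 4, y in [2, 15]  -> 2 point(s)
  x = 11: RHS = 8, y in [5, 12]  -> 2 point(s)
  x = 13: RHS = 16, y in [4, 13]  -> 2 point(s)
  x = 14: RHS = 15, y in [7, 10]  -> 2 point(s)
  x = 15: RHS = 13, y in [8, 9]  -> 2 point(s)
  x = 16: RHS = 16, y in [4, 13]  -> 2 point(s)
Affine points: 23. Add the point at infinity: total = 24.

#E(F_17) = 24


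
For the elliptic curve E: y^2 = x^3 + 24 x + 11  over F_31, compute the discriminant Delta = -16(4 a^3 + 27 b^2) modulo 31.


4 a^3 + 27 b^2 = 4*24^3 + 27*11^2 = 55296 + 3267 = 58563
Delta = -16 * (58563) = -937008
Delta mod 31 = 29

Delta = 29 (mod 31)


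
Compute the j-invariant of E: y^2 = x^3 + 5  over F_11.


Delta = -16(4 a^3 + 27 b^2) mod 11 = 2
-1728 * (4 a)^3 = -1728 * (4*0)^3 mod 11 = 0
j = 0 * 2^(-1) mod 11 = 0

j = 0 (mod 11)


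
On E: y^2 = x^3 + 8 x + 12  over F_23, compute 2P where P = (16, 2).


Doubling: s = (3 x1^2 + a) / (2 y1)
s = (3*16^2 + 8) / (2*2) mod 23 = 10
x3 = s^2 - 2 x1 mod 23 = 10^2 - 2*16 = 22
y3 = s (x1 - x3) - y1 mod 23 = 10 * (16 - 22) - 2 = 7

2P = (22, 7)


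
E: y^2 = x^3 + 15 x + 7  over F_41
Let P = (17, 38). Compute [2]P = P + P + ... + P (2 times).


k = 2 = 10_2 (binary, LSB first: 01)
Double-and-add from P = (17, 38):
  bit 0 = 0: acc unchanged = O
  bit 1 = 1: acc = O + (9, 16) = (9, 16)

2P = (9, 16)


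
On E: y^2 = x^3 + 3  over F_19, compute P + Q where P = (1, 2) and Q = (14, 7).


P != Q, so use the chord formula.
s = (y2 - y1) / (x2 - x1) = (5) / (13) mod 19 = 15
x3 = s^2 - x1 - x2 mod 19 = 15^2 - 1 - 14 = 1
y3 = s (x1 - x3) - y1 mod 19 = 15 * (1 - 1) - 2 = 17

P + Q = (1, 17)


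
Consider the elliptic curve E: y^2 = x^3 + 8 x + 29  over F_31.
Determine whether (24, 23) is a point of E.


Check whether y^2 = x^3 + 8 x + 29 (mod 31) for (x, y) = (24, 23).
LHS: y^2 = 23^2 mod 31 = 2
RHS: x^3 + 8 x + 29 = 24^3 + 8*24 + 29 mod 31 = 2
LHS = RHS

Yes, on the curve


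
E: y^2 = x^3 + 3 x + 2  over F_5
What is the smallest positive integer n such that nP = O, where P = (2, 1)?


Compute successive multiples of P until we hit O:
  1P = (2, 1)
  2P = (1, 4)
  3P = (1, 1)
  4P = (2, 4)
  5P = O

ord(P) = 5


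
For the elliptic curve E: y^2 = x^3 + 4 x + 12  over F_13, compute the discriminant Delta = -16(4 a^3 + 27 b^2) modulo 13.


4 a^3 + 27 b^2 = 4*4^3 + 27*12^2 = 256 + 3888 = 4144
Delta = -16 * (4144) = -66304
Delta mod 13 = 9

Delta = 9 (mod 13)


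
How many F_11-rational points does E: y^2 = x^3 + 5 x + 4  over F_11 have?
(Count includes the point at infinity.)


For each x in F_11, count y with y^2 = x^3 + 5 x + 4 mod 11:
  x = 0: RHS = 4, y in [2, 9]  -> 2 point(s)
  x = 2: RHS = 0, y in [0]  -> 1 point(s)
  x = 4: RHS = 0, y in [0]  -> 1 point(s)
  x = 5: RHS = 0, y in [0]  -> 1 point(s)
  x = 10: RHS = 9, y in [3, 8]  -> 2 point(s)
Affine points: 7. Add the point at infinity: total = 8.

#E(F_11) = 8


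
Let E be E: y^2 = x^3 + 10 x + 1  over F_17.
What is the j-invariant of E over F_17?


Delta = -16(4 a^3 + 27 b^2) mod 17 = 15
-1728 * (4 a)^3 = -1728 * (4*10)^3 mod 17 = 4
j = 4 * 15^(-1) mod 17 = 15

j = 15 (mod 17)


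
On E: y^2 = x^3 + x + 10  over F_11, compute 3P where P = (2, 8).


k = 3 = 11_2 (binary, LSB first: 11)
Double-and-add from P = (2, 8):
  bit 0 = 1: acc = O + (2, 8) = (2, 8)
  bit 1 = 1: acc = (2, 8) + (1, 10) = (1, 1)

3P = (1, 1)


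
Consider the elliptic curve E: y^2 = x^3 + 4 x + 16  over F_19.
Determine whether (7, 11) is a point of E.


Check whether y^2 = x^3 + 4 x + 16 (mod 19) for (x, y) = (7, 11).
LHS: y^2 = 11^2 mod 19 = 7
RHS: x^3 + 4 x + 16 = 7^3 + 4*7 + 16 mod 19 = 7
LHS = RHS

Yes, on the curve


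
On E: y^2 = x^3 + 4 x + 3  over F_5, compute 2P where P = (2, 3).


Doubling: s = (3 x1^2 + a) / (2 y1)
s = (3*2^2 + 4) / (2*3) mod 5 = 1
x3 = s^2 - 2 x1 mod 5 = 1^2 - 2*2 = 2
y3 = s (x1 - x3) - y1 mod 5 = 1 * (2 - 2) - 3 = 2

2P = (2, 2)


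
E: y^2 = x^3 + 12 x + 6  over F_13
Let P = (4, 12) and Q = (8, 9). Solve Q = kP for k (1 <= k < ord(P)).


Enumerate multiples of P until we hit Q = (8, 9):
  1P = (4, 12)
  2P = (8, 4)
  3P = (5, 3)
  4P = (7, 2)
  5P = (3, 2)
  6P = (2, 8)
  7P = (11, 0)
  8P = (2, 5)
  9P = (3, 11)
  10P = (7, 11)
  11P = (5, 10)
  12P = (8, 9)
Match found at i = 12.

k = 12


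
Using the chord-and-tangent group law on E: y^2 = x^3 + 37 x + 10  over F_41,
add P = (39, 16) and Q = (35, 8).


P != Q, so use the chord formula.
s = (y2 - y1) / (x2 - x1) = (33) / (37) mod 41 = 2
x3 = s^2 - x1 - x2 mod 41 = 2^2 - 39 - 35 = 12
y3 = s (x1 - x3) - y1 mod 41 = 2 * (39 - 12) - 16 = 38

P + Q = (12, 38)


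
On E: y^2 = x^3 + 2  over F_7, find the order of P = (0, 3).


Compute successive multiples of P until we hit O:
  1P = (0, 3)
  2P = (0, 4)
  3P = O

ord(P) = 3


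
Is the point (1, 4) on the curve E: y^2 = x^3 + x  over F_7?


Check whether y^2 = x^3 + 1 x + 0 (mod 7) for (x, y) = (1, 4).
LHS: y^2 = 4^2 mod 7 = 2
RHS: x^3 + 1 x + 0 = 1^3 + 1*1 + 0 mod 7 = 2
LHS = RHS

Yes, on the curve


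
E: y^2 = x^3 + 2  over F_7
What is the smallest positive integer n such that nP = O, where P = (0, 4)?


Compute successive multiples of P until we hit O:
  1P = (0, 4)
  2P = (0, 3)
  3P = O

ord(P) = 3


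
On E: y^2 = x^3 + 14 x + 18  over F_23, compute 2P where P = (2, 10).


Doubling: s = (3 x1^2 + a) / (2 y1)
s = (3*2^2 + 14) / (2*10) mod 23 = 22
x3 = s^2 - 2 x1 mod 23 = 22^2 - 2*2 = 20
y3 = s (x1 - x3) - y1 mod 23 = 22 * (2 - 20) - 10 = 8

2P = (20, 8)


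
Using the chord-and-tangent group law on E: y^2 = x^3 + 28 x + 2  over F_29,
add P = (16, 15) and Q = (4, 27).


P != Q, so use the chord formula.
s = (y2 - y1) / (x2 - x1) = (12) / (17) mod 29 = 28
x3 = s^2 - x1 - x2 mod 29 = 28^2 - 16 - 4 = 10
y3 = s (x1 - x3) - y1 mod 29 = 28 * (16 - 10) - 15 = 8

P + Q = (10, 8)


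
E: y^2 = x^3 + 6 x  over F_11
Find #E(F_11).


For each x in F_11, count y with y^2 = x^3 + 6 x + 0 mod 11:
  x = 0: RHS = 0, y in [0]  -> 1 point(s)
  x = 2: RHS = 9, y in [3, 8]  -> 2 point(s)
  x = 3: RHS = 1, y in [1, 10]  -> 2 point(s)
  x = 4: RHS = 0, y in [0]  -> 1 point(s)
  x = 5: RHS = 1, y in [1, 10]  -> 2 point(s)
  x = 7: RHS = 0, y in [0]  -> 1 point(s)
  x = 10: RHS = 4, y in [2, 9]  -> 2 point(s)
Affine points: 11. Add the point at infinity: total = 12.

#E(F_11) = 12


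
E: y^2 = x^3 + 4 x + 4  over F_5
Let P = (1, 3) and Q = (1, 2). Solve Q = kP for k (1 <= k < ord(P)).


Enumerate multiples of P until we hit Q = (1, 2):
  1P = (1, 3)
  2P = (2, 0)
  3P = (1, 2)
Match found at i = 3.

k = 3


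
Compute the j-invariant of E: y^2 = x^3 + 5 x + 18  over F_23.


Delta = -16(4 a^3 + 27 b^2) mod 23 = 14
-1728 * (4 a)^3 = -1728 * (4*5)^3 mod 23 = 12
j = 12 * 14^(-1) mod 23 = 14

j = 14 (mod 23)


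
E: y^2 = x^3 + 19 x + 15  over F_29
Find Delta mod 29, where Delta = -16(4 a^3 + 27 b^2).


4 a^3 + 27 b^2 = 4*19^3 + 27*15^2 = 27436 + 6075 = 33511
Delta = -16 * (33511) = -536176
Delta mod 29 = 5

Delta = 5 (mod 29)


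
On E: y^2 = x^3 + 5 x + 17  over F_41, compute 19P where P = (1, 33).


k = 19 = 10011_2 (binary, LSB first: 11001)
Double-and-add from P = (1, 33):
  bit 0 = 1: acc = O + (1, 33) = (1, 33)
  bit 1 = 1: acc = (1, 33) + (29, 22) = (27, 27)
  bit 2 = 0: acc unchanged = (27, 27)
  bit 3 = 0: acc unchanged = (27, 27)
  bit 4 = 1: acc = (27, 27) + (39, 9) = (8, 6)

19P = (8, 6)


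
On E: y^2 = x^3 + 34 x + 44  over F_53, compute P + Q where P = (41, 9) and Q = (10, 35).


P != Q, so use the chord formula.
s = (y2 - y1) / (x2 - x1) = (26) / (22) mod 53 = 6
x3 = s^2 - x1 - x2 mod 53 = 6^2 - 41 - 10 = 38
y3 = s (x1 - x3) - y1 mod 53 = 6 * (41 - 38) - 9 = 9

P + Q = (38, 9)


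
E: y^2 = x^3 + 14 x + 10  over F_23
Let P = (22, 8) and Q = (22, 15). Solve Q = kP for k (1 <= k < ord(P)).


Enumerate multiples of P until we hit Q = (22, 15):
  1P = (22, 8)
  2P = (14, 12)
  3P = (16, 12)
  4P = (11, 0)
  5P = (16, 11)
  6P = (14, 11)
  7P = (22, 15)
Match found at i = 7.

k = 7


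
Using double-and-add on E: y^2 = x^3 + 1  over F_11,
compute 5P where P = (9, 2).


k = 5 = 101_2 (binary, LSB first: 101)
Double-and-add from P = (9, 2):
  bit 0 = 1: acc = O + (9, 2) = (9, 2)
  bit 1 = 0: acc unchanged = (9, 2)
  bit 2 = 1: acc = (9, 2) + (0, 10) = (7, 6)

5P = (7, 6)


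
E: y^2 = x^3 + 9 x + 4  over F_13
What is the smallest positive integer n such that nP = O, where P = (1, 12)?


Compute successive multiples of P until we hit O:
  1P = (1, 12)
  2P = (8, 4)
  3P = (0, 11)
  4P = (0, 2)
  5P = (8, 9)
  6P = (1, 1)
  7P = O

ord(P) = 7


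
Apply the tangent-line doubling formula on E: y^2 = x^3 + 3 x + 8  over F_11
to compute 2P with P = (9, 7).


Doubling: s = (3 x1^2 + a) / (2 y1)
s = (3*9^2 + 3) / (2*7) mod 11 = 5
x3 = s^2 - 2 x1 mod 11 = 5^2 - 2*9 = 7
y3 = s (x1 - x3) - y1 mod 11 = 5 * (9 - 7) - 7 = 3

2P = (7, 3)


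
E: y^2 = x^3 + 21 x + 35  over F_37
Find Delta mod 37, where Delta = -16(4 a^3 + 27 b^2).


4 a^3 + 27 b^2 = 4*21^3 + 27*35^2 = 37044 + 33075 = 70119
Delta = -16 * (70119) = -1121904
Delta mod 37 = 10

Delta = 10 (mod 37)


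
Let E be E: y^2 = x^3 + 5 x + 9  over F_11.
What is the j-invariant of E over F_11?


Delta = -16(4 a^3 + 27 b^2) mod 11 = 7
-1728 * (4 a)^3 = -1728 * (4*5)^3 mod 11 = 8
j = 8 * 7^(-1) mod 11 = 9

j = 9 (mod 11)


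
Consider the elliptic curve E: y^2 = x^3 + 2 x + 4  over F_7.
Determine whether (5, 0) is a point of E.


Check whether y^2 = x^3 + 2 x + 4 (mod 7) for (x, y) = (5, 0).
LHS: y^2 = 0^2 mod 7 = 0
RHS: x^3 + 2 x + 4 = 5^3 + 2*5 + 4 mod 7 = 6
LHS != RHS

No, not on the curve


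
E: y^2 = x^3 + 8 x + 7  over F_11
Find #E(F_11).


For each x in F_11, count y with y^2 = x^3 + 8 x + 7 mod 11:
  x = 1: RHS = 5, y in [4, 7]  -> 2 point(s)
  x = 2: RHS = 9, y in [3, 8]  -> 2 point(s)
  x = 3: RHS = 3, y in [5, 6]  -> 2 point(s)
  x = 4: RHS = 4, y in [2, 9]  -> 2 point(s)
  x = 8: RHS = 0, y in [0]  -> 1 point(s)
  x = 9: RHS = 5, y in [4, 7]  -> 2 point(s)
  x = 10: RHS = 9, y in [3, 8]  -> 2 point(s)
Affine points: 13. Add the point at infinity: total = 14.

#E(F_11) = 14


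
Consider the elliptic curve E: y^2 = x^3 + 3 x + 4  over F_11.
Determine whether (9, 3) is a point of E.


Check whether y^2 = x^3 + 3 x + 4 (mod 11) for (x, y) = (9, 3).
LHS: y^2 = 3^2 mod 11 = 9
RHS: x^3 + 3 x + 4 = 9^3 + 3*9 + 4 mod 11 = 1
LHS != RHS

No, not on the curve


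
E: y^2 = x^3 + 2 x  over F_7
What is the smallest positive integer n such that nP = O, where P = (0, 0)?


Compute successive multiples of P until we hit O:
  1P = (0, 0)
  2P = O

ord(P) = 2


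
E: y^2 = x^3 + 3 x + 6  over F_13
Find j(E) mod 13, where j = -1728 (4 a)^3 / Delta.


Delta = -16(4 a^3 + 27 b^2) mod 13 = 10
-1728 * (4 a)^3 = -1728 * (4*3)^3 mod 13 = 12
j = 12 * 10^(-1) mod 13 = 9

j = 9 (mod 13)


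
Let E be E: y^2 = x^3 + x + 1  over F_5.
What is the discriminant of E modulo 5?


4 a^3 + 27 b^2 = 4*1^3 + 27*1^2 = 4 + 27 = 31
Delta = -16 * (31) = -496
Delta mod 5 = 4

Delta = 4 (mod 5)


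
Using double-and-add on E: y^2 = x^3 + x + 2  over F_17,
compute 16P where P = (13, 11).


k = 16 = 10000_2 (binary, LSB first: 00001)
Double-and-add from P = (13, 11):
  bit 0 = 0: acc unchanged = O
  bit 1 = 0: acc unchanged = O
  bit 2 = 0: acc unchanged = O
  bit 3 = 0: acc unchanged = O
  bit 4 = 1: acc = O + (12, 5) = (12, 5)

16P = (12, 5)


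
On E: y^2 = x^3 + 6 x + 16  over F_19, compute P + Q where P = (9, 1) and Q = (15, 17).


P != Q, so use the chord formula.
s = (y2 - y1) / (x2 - x1) = (16) / (6) mod 19 = 9
x3 = s^2 - x1 - x2 mod 19 = 9^2 - 9 - 15 = 0
y3 = s (x1 - x3) - y1 mod 19 = 9 * (9 - 0) - 1 = 4

P + Q = (0, 4)


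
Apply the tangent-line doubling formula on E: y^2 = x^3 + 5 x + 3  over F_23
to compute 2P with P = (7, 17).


Doubling: s = (3 x1^2 + a) / (2 y1)
s = (3*7^2 + 5) / (2*17) mod 23 = 18
x3 = s^2 - 2 x1 mod 23 = 18^2 - 2*7 = 11
y3 = s (x1 - x3) - y1 mod 23 = 18 * (7 - 11) - 17 = 3

2P = (11, 3)


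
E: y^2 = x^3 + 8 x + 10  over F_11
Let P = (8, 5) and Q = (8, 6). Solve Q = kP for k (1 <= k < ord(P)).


Enumerate multiples of P until we hit Q = (8, 6):
  1P = (8, 5)
  2P = (10, 10)
  3P = (2, 10)
  4P = (2, 1)
  5P = (10, 1)
  6P = (8, 6)
Match found at i = 6.

k = 6


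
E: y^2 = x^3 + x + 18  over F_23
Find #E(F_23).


For each x in F_23, count y with y^2 = x^3 + 1 x + 18 mod 23:
  x = 0: RHS = 18, y in [8, 15]  -> 2 point(s)
  x = 3: RHS = 2, y in [5, 18]  -> 2 point(s)
  x = 7: RHS = 0, y in [0]  -> 1 point(s)
  x = 8: RHS = 9, y in [3, 20]  -> 2 point(s)
  x = 10: RHS = 16, y in [4, 19]  -> 2 point(s)
  x = 11: RHS = 3, y in [7, 16]  -> 2 point(s)
  x = 14: RHS = 16, y in [4, 19]  -> 2 point(s)
  x = 15: RHS = 4, y in [2, 21]  -> 2 point(s)
  x = 16: RHS = 13, y in [6, 17]  -> 2 point(s)
  x = 17: RHS = 3, y in [7, 16]  -> 2 point(s)
  x = 18: RHS = 3, y in [7, 16]  -> 2 point(s)
  x = 21: RHS = 8, y in [10, 13]  -> 2 point(s)
  x = 22: RHS = 16, y in [4, 19]  -> 2 point(s)
Affine points: 25. Add the point at infinity: total = 26.

#E(F_23) = 26


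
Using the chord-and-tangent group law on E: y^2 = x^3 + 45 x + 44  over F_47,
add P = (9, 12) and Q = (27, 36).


P != Q, so use the chord formula.
s = (y2 - y1) / (x2 - x1) = (24) / (18) mod 47 = 17
x3 = s^2 - x1 - x2 mod 47 = 17^2 - 9 - 27 = 18
y3 = s (x1 - x3) - y1 mod 47 = 17 * (9 - 18) - 12 = 23

P + Q = (18, 23)


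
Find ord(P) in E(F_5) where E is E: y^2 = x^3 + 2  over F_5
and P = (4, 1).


Compute successive multiples of P until we hit O:
  1P = (4, 1)
  2P = (3, 3)
  3P = (2, 0)
  4P = (3, 2)
  5P = (4, 4)
  6P = O

ord(P) = 6


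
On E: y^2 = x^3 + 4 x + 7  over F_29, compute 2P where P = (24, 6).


k = 2 = 10_2 (binary, LSB first: 01)
Double-and-add from P = (24, 6):
  bit 0 = 0: acc unchanged = O
  bit 1 = 1: acc = O + (4, 0) = (4, 0)

2P = (4, 0)


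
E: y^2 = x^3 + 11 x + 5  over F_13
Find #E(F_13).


For each x in F_13, count y with y^2 = x^3 + 11 x + 5 mod 13:
  x = 1: RHS = 4, y in [2, 11]  -> 2 point(s)
  x = 2: RHS = 9, y in [3, 10]  -> 2 point(s)
  x = 3: RHS = 0, y in [0]  -> 1 point(s)
  x = 4: RHS = 9, y in [3, 10]  -> 2 point(s)
  x = 5: RHS = 3, y in [4, 9]  -> 2 point(s)
  x = 6: RHS = 1, y in [1, 12]  -> 2 point(s)
  x = 7: RHS = 9, y in [3, 10]  -> 2 point(s)
  x = 9: RHS = 1, y in [1, 12]  -> 2 point(s)
  x = 10: RHS = 10, y in [6, 7]  -> 2 point(s)
  x = 11: RHS = 1, y in [1, 12]  -> 2 point(s)
Affine points: 19. Add the point at infinity: total = 20.

#E(F_13) = 20


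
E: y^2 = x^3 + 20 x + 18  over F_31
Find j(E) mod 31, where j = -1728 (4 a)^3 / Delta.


Delta = -16(4 a^3 + 27 b^2) mod 31 = 24
-1728 * (4 a)^3 = -1728 * (4*20)^3 mod 31 = 1
j = 1 * 24^(-1) mod 31 = 22

j = 22 (mod 31)


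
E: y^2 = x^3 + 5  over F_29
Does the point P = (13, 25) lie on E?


Check whether y^2 = x^3 + 0 x + 5 (mod 29) for (x, y) = (13, 25).
LHS: y^2 = 25^2 mod 29 = 16
RHS: x^3 + 0 x + 5 = 13^3 + 0*13 + 5 mod 29 = 27
LHS != RHS

No, not on the curve


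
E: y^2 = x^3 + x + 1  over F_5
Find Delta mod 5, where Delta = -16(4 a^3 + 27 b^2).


4 a^3 + 27 b^2 = 4*1^3 + 27*1^2 = 4 + 27 = 31
Delta = -16 * (31) = -496
Delta mod 5 = 4

Delta = 4 (mod 5)


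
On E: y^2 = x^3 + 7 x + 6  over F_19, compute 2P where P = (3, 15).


Doubling: s = (3 x1^2 + a) / (2 y1)
s = (3*3^2 + 7) / (2*15) mod 19 = 10
x3 = s^2 - 2 x1 mod 19 = 10^2 - 2*3 = 18
y3 = s (x1 - x3) - y1 mod 19 = 10 * (3 - 18) - 15 = 6

2P = (18, 6)


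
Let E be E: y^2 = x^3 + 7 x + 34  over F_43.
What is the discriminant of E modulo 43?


4 a^3 + 27 b^2 = 4*7^3 + 27*34^2 = 1372 + 31212 = 32584
Delta = -16 * (32584) = -521344
Delta mod 43 = 31

Delta = 31 (mod 43)


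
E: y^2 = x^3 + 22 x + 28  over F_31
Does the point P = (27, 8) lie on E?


Check whether y^2 = x^3 + 22 x + 28 (mod 31) for (x, y) = (27, 8).
LHS: y^2 = 8^2 mod 31 = 2
RHS: x^3 + 22 x + 28 = 27^3 + 22*27 + 28 mod 31 = 0
LHS != RHS

No, not on the curve


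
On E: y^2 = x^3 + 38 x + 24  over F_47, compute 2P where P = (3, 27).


Doubling: s = (3 x1^2 + a) / (2 y1)
s = (3*3^2 + 38) / (2*27) mod 47 = 16
x3 = s^2 - 2 x1 mod 47 = 16^2 - 2*3 = 15
y3 = s (x1 - x3) - y1 mod 47 = 16 * (3 - 15) - 27 = 16

2P = (15, 16)


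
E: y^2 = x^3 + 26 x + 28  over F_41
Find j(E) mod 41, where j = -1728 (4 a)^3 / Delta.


Delta = -16(4 a^3 + 27 b^2) mod 41 = 25
-1728 * (4 a)^3 = -1728 * (4*26)^3 mod 41 = 31
j = 31 * 25^(-1) mod 41 = 16

j = 16 (mod 41)


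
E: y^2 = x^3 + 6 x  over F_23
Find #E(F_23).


For each x in F_23, count y with y^2 = x^3 + 6 x + 0 mod 23:
  x = 0: RHS = 0, y in [0]  -> 1 point(s)
  x = 8: RHS = 8, y in [10, 13]  -> 2 point(s)
  x = 9: RHS = 1, y in [1, 22]  -> 2 point(s)
  x = 10: RHS = 2, y in [5, 18]  -> 2 point(s)
  x = 12: RHS = 6, y in [11, 12]  -> 2 point(s)
  x = 16: RHS = 6, y in [11, 12]  -> 2 point(s)
  x = 17: RHS = 1, y in [1, 22]  -> 2 point(s)
  x = 18: RHS = 6, y in [11, 12]  -> 2 point(s)
  x = 19: RHS = 4, y in [2, 21]  -> 2 point(s)
  x = 20: RHS = 1, y in [1, 22]  -> 2 point(s)
  x = 21: RHS = 3, y in [7, 16]  -> 2 point(s)
  x = 22: RHS = 16, y in [4, 19]  -> 2 point(s)
Affine points: 23. Add the point at infinity: total = 24.

#E(F_23) = 24


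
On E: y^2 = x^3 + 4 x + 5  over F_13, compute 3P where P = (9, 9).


k = 3 = 11_2 (binary, LSB first: 11)
Double-and-add from P = (9, 9):
  bit 0 = 1: acc = O + (9, 9) = (9, 9)
  bit 1 = 1: acc = (9, 9) + (8, 4) = (8, 9)

3P = (8, 9)


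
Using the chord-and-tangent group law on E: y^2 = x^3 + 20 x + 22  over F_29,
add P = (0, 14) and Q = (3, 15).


P != Q, so use the chord formula.
s = (y2 - y1) / (x2 - x1) = (1) / (3) mod 29 = 10
x3 = s^2 - x1 - x2 mod 29 = 10^2 - 0 - 3 = 10
y3 = s (x1 - x3) - y1 mod 29 = 10 * (0 - 10) - 14 = 2

P + Q = (10, 2)


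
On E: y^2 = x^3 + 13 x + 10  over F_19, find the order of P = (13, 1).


Compute successive multiples of P until we hit O:
  1P = (13, 1)
  2P = (10, 0)
  3P = (13, 18)
  4P = O

ord(P) = 4


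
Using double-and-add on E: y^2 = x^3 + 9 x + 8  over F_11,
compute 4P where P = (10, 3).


k = 4 = 100_2 (binary, LSB first: 001)
Double-and-add from P = (10, 3):
  bit 0 = 0: acc unchanged = O
  bit 1 = 0: acc unchanged = O
  bit 2 = 1: acc = O + (4, 3) = (4, 3)

4P = (4, 3)


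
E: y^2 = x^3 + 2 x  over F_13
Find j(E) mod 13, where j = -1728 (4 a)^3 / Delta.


Delta = -16(4 a^3 + 27 b^2) mod 13 = 8
-1728 * (4 a)^3 = -1728 * (4*2)^3 mod 13 = 5
j = 5 * 8^(-1) mod 13 = 12

j = 12 (mod 13)


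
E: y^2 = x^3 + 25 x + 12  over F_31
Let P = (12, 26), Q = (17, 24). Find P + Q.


P != Q, so use the chord formula.
s = (y2 - y1) / (x2 - x1) = (29) / (5) mod 31 = 12
x3 = s^2 - x1 - x2 mod 31 = 12^2 - 12 - 17 = 22
y3 = s (x1 - x3) - y1 mod 31 = 12 * (12 - 22) - 26 = 9

P + Q = (22, 9)


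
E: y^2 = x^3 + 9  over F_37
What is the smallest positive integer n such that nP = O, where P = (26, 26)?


Compute successive multiples of P until we hit O:
  1P = (26, 26)
  2P = (26, 11)
  3P = O

ord(P) = 3


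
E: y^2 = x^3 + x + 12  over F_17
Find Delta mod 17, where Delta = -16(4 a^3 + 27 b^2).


4 a^3 + 27 b^2 = 4*1^3 + 27*12^2 = 4 + 3888 = 3892
Delta = -16 * (3892) = -62272
Delta mod 17 = 16

Delta = 16 (mod 17)


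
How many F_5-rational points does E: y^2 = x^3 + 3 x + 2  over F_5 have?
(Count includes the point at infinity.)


For each x in F_5, count y with y^2 = x^3 + 3 x + 2 mod 5:
  x = 1: RHS = 1, y in [1, 4]  -> 2 point(s)
  x = 2: RHS = 1, y in [1, 4]  -> 2 point(s)
Affine points: 4. Add the point at infinity: total = 5.

#E(F_5) = 5


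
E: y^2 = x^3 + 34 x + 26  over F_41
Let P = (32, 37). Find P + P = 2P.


Doubling: s = (3 x1^2 + a) / (2 y1)
s = (3*32^2 + 34) / (2*37) mod 41 = 32
x3 = s^2 - 2 x1 mod 41 = 32^2 - 2*32 = 17
y3 = s (x1 - x3) - y1 mod 41 = 32 * (32 - 17) - 37 = 33

2P = (17, 33)


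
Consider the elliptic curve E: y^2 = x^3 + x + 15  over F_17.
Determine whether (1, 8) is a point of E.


Check whether y^2 = x^3 + 1 x + 15 (mod 17) for (x, y) = (1, 8).
LHS: y^2 = 8^2 mod 17 = 13
RHS: x^3 + 1 x + 15 = 1^3 + 1*1 + 15 mod 17 = 0
LHS != RHS

No, not on the curve


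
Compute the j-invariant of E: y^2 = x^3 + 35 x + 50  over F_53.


Delta = -16(4 a^3 + 27 b^2) mod 53 = 3
-1728 * (4 a)^3 = -1728 * (4*35)^3 mod 53 = 15
j = 15 * 3^(-1) mod 53 = 5

j = 5 (mod 53)


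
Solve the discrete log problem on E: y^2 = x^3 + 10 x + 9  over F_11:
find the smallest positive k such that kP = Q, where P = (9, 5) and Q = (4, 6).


Enumerate multiples of P until we hit Q = (4, 6):
  1P = (9, 5)
  2P = (4, 6)
Match found at i = 2.

k = 2


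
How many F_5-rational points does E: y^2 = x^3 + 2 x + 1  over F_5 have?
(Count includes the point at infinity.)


For each x in F_5, count y with y^2 = x^3 + 2 x + 1 mod 5:
  x = 0: RHS = 1, y in [1, 4]  -> 2 point(s)
  x = 1: RHS = 4, y in [2, 3]  -> 2 point(s)
  x = 3: RHS = 4, y in [2, 3]  -> 2 point(s)
Affine points: 6. Add the point at infinity: total = 7.

#E(F_5) = 7


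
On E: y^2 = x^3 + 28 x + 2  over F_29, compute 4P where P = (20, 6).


k = 4 = 100_2 (binary, LSB first: 001)
Double-and-add from P = (20, 6):
  bit 0 = 0: acc unchanged = O
  bit 1 = 0: acc unchanged = O
  bit 2 = 1: acc = O + (20, 23) = (20, 23)

4P = (20, 23)


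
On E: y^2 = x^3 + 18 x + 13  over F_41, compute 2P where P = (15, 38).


Doubling: s = (3 x1^2 + a) / (2 y1)
s = (3*15^2 + 18) / (2*38) mod 41 = 28
x3 = s^2 - 2 x1 mod 41 = 28^2 - 2*15 = 16
y3 = s (x1 - x3) - y1 mod 41 = 28 * (15 - 16) - 38 = 16

2P = (16, 16)


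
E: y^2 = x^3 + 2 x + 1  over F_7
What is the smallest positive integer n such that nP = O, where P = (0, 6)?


Compute successive multiples of P until we hit O:
  1P = (0, 6)
  2P = (1, 2)
  3P = (1, 5)
  4P = (0, 1)
  5P = O

ord(P) = 5


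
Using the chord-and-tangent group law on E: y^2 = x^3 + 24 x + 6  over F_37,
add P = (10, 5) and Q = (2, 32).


P != Q, so use the chord formula.
s = (y2 - y1) / (x2 - x1) = (27) / (29) mod 37 = 29
x3 = s^2 - x1 - x2 mod 37 = 29^2 - 10 - 2 = 15
y3 = s (x1 - x3) - y1 mod 37 = 29 * (10 - 15) - 5 = 35

P + Q = (15, 35)


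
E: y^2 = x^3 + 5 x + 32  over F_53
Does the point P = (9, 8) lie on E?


Check whether y^2 = x^3 + 5 x + 32 (mod 53) for (x, y) = (9, 8).
LHS: y^2 = 8^2 mod 53 = 11
RHS: x^3 + 5 x + 32 = 9^3 + 5*9 + 32 mod 53 = 11
LHS = RHS

Yes, on the curve


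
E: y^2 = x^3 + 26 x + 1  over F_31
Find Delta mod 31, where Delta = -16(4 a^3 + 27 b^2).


4 a^3 + 27 b^2 = 4*26^3 + 27*1^2 = 70304 + 27 = 70331
Delta = -16 * (70331) = -1125296
Delta mod 31 = 4

Delta = 4 (mod 31)


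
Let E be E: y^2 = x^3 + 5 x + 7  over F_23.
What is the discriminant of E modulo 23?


4 a^3 + 27 b^2 = 4*5^3 + 27*7^2 = 500 + 1323 = 1823
Delta = -16 * (1823) = -29168
Delta mod 23 = 19

Delta = 19 (mod 23)


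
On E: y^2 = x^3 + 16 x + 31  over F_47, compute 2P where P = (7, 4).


Doubling: s = (3 x1^2 + a) / (2 y1)
s = (3*7^2 + 16) / (2*4) mod 47 = 38
x3 = s^2 - 2 x1 mod 47 = 38^2 - 2*7 = 20
y3 = s (x1 - x3) - y1 mod 47 = 38 * (7 - 20) - 4 = 19

2P = (20, 19)


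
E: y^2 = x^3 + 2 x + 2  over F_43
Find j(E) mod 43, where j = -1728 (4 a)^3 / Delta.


Delta = -16(4 a^3 + 27 b^2) mod 43 = 39
-1728 * (4 a)^3 = -1728 * (4*2)^3 mod 43 = 32
j = 32 * 39^(-1) mod 43 = 35

j = 35 (mod 43)


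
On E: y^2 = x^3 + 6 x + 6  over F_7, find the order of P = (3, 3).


Compute successive multiples of P until we hit O:
  1P = (3, 3)
  2P = (5, 0)
  3P = (3, 4)
  4P = O

ord(P) = 4


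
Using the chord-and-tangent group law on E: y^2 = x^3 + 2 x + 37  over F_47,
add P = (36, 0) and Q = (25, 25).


P != Q, so use the chord formula.
s = (y2 - y1) / (x2 - x1) = (25) / (36) mod 47 = 2
x3 = s^2 - x1 - x2 mod 47 = 2^2 - 36 - 25 = 37
y3 = s (x1 - x3) - y1 mod 47 = 2 * (36 - 37) - 0 = 45

P + Q = (37, 45)


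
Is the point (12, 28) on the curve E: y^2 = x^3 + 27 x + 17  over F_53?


Check whether y^2 = x^3 + 27 x + 17 (mod 53) for (x, y) = (12, 28).
LHS: y^2 = 28^2 mod 53 = 42
RHS: x^3 + 27 x + 17 = 12^3 + 27*12 + 17 mod 53 = 2
LHS != RHS

No, not on the curve


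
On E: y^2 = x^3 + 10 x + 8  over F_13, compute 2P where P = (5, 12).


k = 2 = 10_2 (binary, LSB first: 01)
Double-and-add from P = (5, 12):
  bit 0 = 0: acc unchanged = O
  bit 1 = 1: acc = O + (12, 6) = (12, 6)

2P = (12, 6)


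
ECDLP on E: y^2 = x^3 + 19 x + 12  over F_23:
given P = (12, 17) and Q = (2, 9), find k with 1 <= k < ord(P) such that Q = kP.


Enumerate multiples of P until we hit Q = (2, 9):
  1P = (12, 17)
  2P = (1, 20)
  3P = (0, 9)
  4P = (14, 20)
  5P = (5, 5)
  6P = (8, 3)
  7P = (21, 9)
  8P = (3, 21)
  9P = (17, 21)
  10P = (2, 14)
  11P = (13, 8)
  12P = (10, 11)
  13P = (10, 12)
  14P = (13, 15)
  15P = (2, 9)
Match found at i = 15.

k = 15


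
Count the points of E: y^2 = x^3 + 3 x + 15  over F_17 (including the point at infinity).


For each x in F_17, count y with y^2 = x^3 + 3 x + 15 mod 17:
  x = 0: RHS = 15, y in [7, 10]  -> 2 point(s)
  x = 1: RHS = 2, y in [6, 11]  -> 2 point(s)
  x = 3: RHS = 0, y in [0]  -> 1 point(s)
  x = 5: RHS = 2, y in [6, 11]  -> 2 point(s)
  x = 10: RHS = 8, y in [5, 12]  -> 2 point(s)
  x = 11: RHS = 2, y in [6, 11]  -> 2 point(s)
  x = 14: RHS = 13, y in [8, 9]  -> 2 point(s)
  x = 15: RHS = 1, y in [1, 16]  -> 2 point(s)
Affine points: 15. Add the point at infinity: total = 16.

#E(F_17) = 16


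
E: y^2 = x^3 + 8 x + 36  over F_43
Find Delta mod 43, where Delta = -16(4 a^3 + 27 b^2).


4 a^3 + 27 b^2 = 4*8^3 + 27*36^2 = 2048 + 34992 = 37040
Delta = -16 * (37040) = -592640
Delta mod 43 = 29

Delta = 29 (mod 43)


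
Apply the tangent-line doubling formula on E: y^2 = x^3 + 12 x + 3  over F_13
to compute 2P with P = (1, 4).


Doubling: s = (3 x1^2 + a) / (2 y1)
s = (3*1^2 + 12) / (2*4) mod 13 = 10
x3 = s^2 - 2 x1 mod 13 = 10^2 - 2*1 = 7
y3 = s (x1 - x3) - y1 mod 13 = 10 * (1 - 7) - 4 = 1

2P = (7, 1)


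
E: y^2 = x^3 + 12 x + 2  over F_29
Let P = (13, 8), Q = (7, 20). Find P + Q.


P != Q, so use the chord formula.
s = (y2 - y1) / (x2 - x1) = (12) / (23) mod 29 = 27
x3 = s^2 - x1 - x2 mod 29 = 27^2 - 13 - 7 = 13
y3 = s (x1 - x3) - y1 mod 29 = 27 * (13 - 13) - 8 = 21

P + Q = (13, 21)


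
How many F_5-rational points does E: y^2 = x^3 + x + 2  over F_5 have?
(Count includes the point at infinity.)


For each x in F_5, count y with y^2 = x^3 + 1 x + 2 mod 5:
  x = 1: RHS = 4, y in [2, 3]  -> 2 point(s)
  x = 4: RHS = 0, y in [0]  -> 1 point(s)
Affine points: 3. Add the point at infinity: total = 4.

#E(F_5) = 4


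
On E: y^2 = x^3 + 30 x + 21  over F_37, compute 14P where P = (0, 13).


k = 14 = 1110_2 (binary, LSB first: 0111)
Double-and-add from P = (0, 13):
  bit 0 = 0: acc unchanged = O
  bit 1 = 1: acc = O + (16, 34) = (16, 34)
  bit 2 = 1: acc = (16, 34) + (8, 12) = (9, 13)
  bit 3 = 1: acc = (9, 13) + (21, 25) = (8, 25)

14P = (8, 25)


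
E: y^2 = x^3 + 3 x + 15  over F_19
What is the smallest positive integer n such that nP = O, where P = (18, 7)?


Compute successive multiples of P until we hit O:
  1P = (18, 7)
  2P = (8, 0)
  3P = (18, 12)
  4P = O

ord(P) = 4


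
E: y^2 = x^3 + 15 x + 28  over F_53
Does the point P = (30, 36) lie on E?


Check whether y^2 = x^3 + 15 x + 28 (mod 53) for (x, y) = (30, 36).
LHS: y^2 = 36^2 mod 53 = 24
RHS: x^3 + 15 x + 28 = 30^3 + 15*30 + 28 mod 53 = 24
LHS = RHS

Yes, on the curve


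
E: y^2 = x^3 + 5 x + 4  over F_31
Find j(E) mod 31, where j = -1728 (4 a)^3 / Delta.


Delta = -16(4 a^3 + 27 b^2) mod 31 = 30
-1728 * (4 a)^3 = -1728 * (4*5)^3 mod 31 = 16
j = 16 * 30^(-1) mod 31 = 15

j = 15 (mod 31)


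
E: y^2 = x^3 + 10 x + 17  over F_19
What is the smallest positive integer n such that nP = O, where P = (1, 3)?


Compute successive multiples of P until we hit O:
  1P = (1, 3)
  2P = (18, 14)
  3P = (16, 13)
  4P = (13, 8)
  5P = (9, 0)
  6P = (13, 11)
  7P = (16, 6)
  8P = (18, 5)
  ... (continuing to 10P)
  10P = O

ord(P) = 10


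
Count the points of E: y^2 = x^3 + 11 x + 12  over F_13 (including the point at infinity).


For each x in F_13, count y with y^2 = x^3 + 11 x + 12 mod 13:
  x = 0: RHS = 12, y in [5, 8]  -> 2 point(s)
  x = 2: RHS = 3, y in [4, 9]  -> 2 point(s)
  x = 4: RHS = 3, y in [4, 9]  -> 2 point(s)
  x = 5: RHS = 10, y in [6, 7]  -> 2 point(s)
  x = 7: RHS = 3, y in [4, 9]  -> 2 point(s)
  x = 8: RHS = 1, y in [1, 12]  -> 2 point(s)
  x = 10: RHS = 4, y in [2, 11]  -> 2 point(s)
  x = 12: RHS = 0, y in [0]  -> 1 point(s)
Affine points: 15. Add the point at infinity: total = 16.

#E(F_13) = 16


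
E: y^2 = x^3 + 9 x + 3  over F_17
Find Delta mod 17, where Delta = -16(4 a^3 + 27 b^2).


4 a^3 + 27 b^2 = 4*9^3 + 27*3^2 = 2916 + 243 = 3159
Delta = -16 * (3159) = -50544
Delta mod 17 = 14

Delta = 14 (mod 17)


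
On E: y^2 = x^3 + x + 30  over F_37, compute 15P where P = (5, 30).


k = 15 = 1111_2 (binary, LSB first: 1111)
Double-and-add from P = (5, 30):
  bit 0 = 1: acc = O + (5, 30) = (5, 30)
  bit 1 = 1: acc = (5, 30) + (24, 15) = (20, 13)
  bit 2 = 1: acc = (20, 13) + (22, 9) = (36, 19)
  bit 3 = 1: acc = (36, 19) + (23, 11) = (11, 22)

15P = (11, 22)


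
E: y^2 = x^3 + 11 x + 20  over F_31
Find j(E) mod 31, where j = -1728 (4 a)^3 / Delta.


Delta = -16(4 a^3 + 27 b^2) mod 31 = 29
-1728 * (4 a)^3 = -1728 * (4*11)^3 mod 31 = 30
j = 30 * 29^(-1) mod 31 = 16

j = 16 (mod 31)


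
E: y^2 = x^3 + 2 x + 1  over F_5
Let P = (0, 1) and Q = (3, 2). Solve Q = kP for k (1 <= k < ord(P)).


Enumerate multiples of P until we hit Q = (3, 2):
  1P = (0, 1)
  2P = (1, 3)
  3P = (3, 3)
  4P = (3, 2)
Match found at i = 4.

k = 4


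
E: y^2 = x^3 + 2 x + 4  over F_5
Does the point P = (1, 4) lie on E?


Check whether y^2 = x^3 + 2 x + 4 (mod 5) for (x, y) = (1, 4).
LHS: y^2 = 4^2 mod 5 = 1
RHS: x^3 + 2 x + 4 = 1^3 + 2*1 + 4 mod 5 = 2
LHS != RHS

No, not on the curve


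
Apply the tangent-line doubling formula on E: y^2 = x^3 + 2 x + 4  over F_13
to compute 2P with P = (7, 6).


Doubling: s = (3 x1^2 + a) / (2 y1)
s = (3*7^2 + 2) / (2*6) mod 13 = 7
x3 = s^2 - 2 x1 mod 13 = 7^2 - 2*7 = 9
y3 = s (x1 - x3) - y1 mod 13 = 7 * (7 - 9) - 6 = 6

2P = (9, 6)


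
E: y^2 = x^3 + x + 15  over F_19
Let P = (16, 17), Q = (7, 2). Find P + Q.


P != Q, so use the chord formula.
s = (y2 - y1) / (x2 - x1) = (4) / (10) mod 19 = 8
x3 = s^2 - x1 - x2 mod 19 = 8^2 - 16 - 7 = 3
y3 = s (x1 - x3) - y1 mod 19 = 8 * (16 - 3) - 17 = 11

P + Q = (3, 11)


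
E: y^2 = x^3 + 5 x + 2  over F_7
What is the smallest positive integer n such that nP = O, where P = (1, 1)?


Compute successive multiples of P until we hit O:
  1P = (1, 1)
  2P = (0, 3)
  3P = (3, 3)
  4P = (4, 3)
  5P = (4, 4)
  6P = (3, 4)
  7P = (0, 4)
  8P = (1, 6)
  ... (continuing to 9P)
  9P = O

ord(P) = 9


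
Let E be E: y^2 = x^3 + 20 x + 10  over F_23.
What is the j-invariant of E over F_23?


Delta = -16(4 a^3 + 27 b^2) mod 23 = 20
-1728 * (4 a)^3 = -1728 * (4*20)^3 mod 23 = 9
j = 9 * 20^(-1) mod 23 = 20

j = 20 (mod 23)


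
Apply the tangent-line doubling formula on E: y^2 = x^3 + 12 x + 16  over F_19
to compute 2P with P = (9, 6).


Doubling: s = (3 x1^2 + a) / (2 y1)
s = (3*9^2 + 12) / (2*6) mod 19 = 7
x3 = s^2 - 2 x1 mod 19 = 7^2 - 2*9 = 12
y3 = s (x1 - x3) - y1 mod 19 = 7 * (9 - 12) - 6 = 11

2P = (12, 11)


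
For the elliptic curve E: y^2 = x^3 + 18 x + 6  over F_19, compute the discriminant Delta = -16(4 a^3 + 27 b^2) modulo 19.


4 a^3 + 27 b^2 = 4*18^3 + 27*6^2 = 23328 + 972 = 24300
Delta = -16 * (24300) = -388800
Delta mod 19 = 16

Delta = 16 (mod 19)


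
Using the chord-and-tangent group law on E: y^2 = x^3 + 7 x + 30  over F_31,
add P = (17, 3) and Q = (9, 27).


P != Q, so use the chord formula.
s = (y2 - y1) / (x2 - x1) = (24) / (23) mod 31 = 28
x3 = s^2 - x1 - x2 mod 31 = 28^2 - 17 - 9 = 14
y3 = s (x1 - x3) - y1 mod 31 = 28 * (17 - 14) - 3 = 19

P + Q = (14, 19)


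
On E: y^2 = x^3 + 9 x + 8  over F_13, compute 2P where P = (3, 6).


k = 2 = 10_2 (binary, LSB first: 01)
Double-and-add from P = (3, 6):
  bit 0 = 0: acc unchanged = O
  bit 1 = 1: acc = O + (3, 7) = (3, 7)

2P = (3, 7)


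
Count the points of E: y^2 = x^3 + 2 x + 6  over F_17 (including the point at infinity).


For each x in F_17, count y with y^2 = x^3 + 2 x + 6 mod 17:
  x = 1: RHS = 9, y in [3, 14]  -> 2 point(s)
  x = 2: RHS = 1, y in [1, 16]  -> 2 point(s)
  x = 6: RHS = 13, y in [8, 9]  -> 2 point(s)
  x = 11: RHS = 16, y in [4, 13]  -> 2 point(s)
  x = 13: RHS = 2, y in [6, 11]  -> 2 point(s)
Affine points: 10. Add the point at infinity: total = 11.

#E(F_17) = 11


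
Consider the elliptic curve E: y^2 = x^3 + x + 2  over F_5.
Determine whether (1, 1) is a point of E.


Check whether y^2 = x^3 + 1 x + 2 (mod 5) for (x, y) = (1, 1).
LHS: y^2 = 1^2 mod 5 = 1
RHS: x^3 + 1 x + 2 = 1^3 + 1*1 + 2 mod 5 = 4
LHS != RHS

No, not on the curve


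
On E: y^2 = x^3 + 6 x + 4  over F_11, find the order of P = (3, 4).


Compute successive multiples of P until we hit O:
  1P = (3, 4)
  2P = (5, 7)
  3P = (8, 5)
  4P = (4, 9)
  5P = (7, 9)
  6P = (6, 6)
  7P = (0, 9)
  8P = (1, 0)
  ... (continuing to 16P)
  16P = O

ord(P) = 16


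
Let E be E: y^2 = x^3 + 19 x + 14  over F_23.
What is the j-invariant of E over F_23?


Delta = -16(4 a^3 + 27 b^2) mod 23 = 16
-1728 * (4 a)^3 = -1728 * (4*19)^3 mod 23 = 6
j = 6 * 16^(-1) mod 23 = 9

j = 9 (mod 23)


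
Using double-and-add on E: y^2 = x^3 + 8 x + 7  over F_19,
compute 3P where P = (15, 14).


k = 3 = 11_2 (binary, LSB first: 11)
Double-and-add from P = (15, 14):
  bit 0 = 1: acc = O + (15, 14) = (15, 14)
  bit 1 = 1: acc = (15, 14) + (12, 11) = (12, 8)

3P = (12, 8)


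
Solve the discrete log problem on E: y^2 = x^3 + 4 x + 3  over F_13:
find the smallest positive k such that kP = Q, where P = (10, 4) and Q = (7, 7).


Enumerate multiples of P until we hit Q = (7, 7):
  1P = (10, 4)
  2P = (7, 6)
  3P = (8, 12)
  4P = (11, 0)
  5P = (8, 1)
  6P = (7, 7)
Match found at i = 6.

k = 6


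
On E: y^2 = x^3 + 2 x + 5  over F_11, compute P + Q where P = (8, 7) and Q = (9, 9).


P != Q, so use the chord formula.
s = (y2 - y1) / (x2 - x1) = (2) / (1) mod 11 = 2
x3 = s^2 - x1 - x2 mod 11 = 2^2 - 8 - 9 = 9
y3 = s (x1 - x3) - y1 mod 11 = 2 * (8 - 9) - 7 = 2

P + Q = (9, 2)
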